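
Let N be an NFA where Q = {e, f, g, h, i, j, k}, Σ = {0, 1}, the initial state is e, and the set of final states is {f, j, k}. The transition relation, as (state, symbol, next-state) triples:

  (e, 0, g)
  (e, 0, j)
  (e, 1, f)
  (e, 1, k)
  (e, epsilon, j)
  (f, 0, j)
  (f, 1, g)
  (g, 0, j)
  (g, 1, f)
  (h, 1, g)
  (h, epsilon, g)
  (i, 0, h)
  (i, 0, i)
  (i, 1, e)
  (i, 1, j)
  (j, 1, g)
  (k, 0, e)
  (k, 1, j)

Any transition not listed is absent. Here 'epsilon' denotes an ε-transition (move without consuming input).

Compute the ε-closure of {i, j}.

{i, j}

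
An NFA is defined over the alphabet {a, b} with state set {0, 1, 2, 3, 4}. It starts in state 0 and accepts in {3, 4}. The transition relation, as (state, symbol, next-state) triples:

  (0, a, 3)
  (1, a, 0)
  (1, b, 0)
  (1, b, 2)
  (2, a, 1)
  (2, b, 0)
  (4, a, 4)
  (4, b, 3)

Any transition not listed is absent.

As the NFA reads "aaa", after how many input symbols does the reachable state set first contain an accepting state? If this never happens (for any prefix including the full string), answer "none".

Start in {0}.
Read 'a': 0→{3}; now {3}.
None of the earlier sets intersect F, but {3} does.

1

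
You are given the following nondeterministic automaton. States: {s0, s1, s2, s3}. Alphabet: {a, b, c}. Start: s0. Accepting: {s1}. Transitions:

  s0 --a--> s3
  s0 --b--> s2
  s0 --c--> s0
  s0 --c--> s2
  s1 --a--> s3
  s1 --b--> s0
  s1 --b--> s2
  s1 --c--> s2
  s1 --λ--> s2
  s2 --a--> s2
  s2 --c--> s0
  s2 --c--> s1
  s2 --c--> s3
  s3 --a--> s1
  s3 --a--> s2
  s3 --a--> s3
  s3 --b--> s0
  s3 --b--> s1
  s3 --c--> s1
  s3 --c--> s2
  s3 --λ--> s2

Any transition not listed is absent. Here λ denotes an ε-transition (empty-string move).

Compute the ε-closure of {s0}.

{s0}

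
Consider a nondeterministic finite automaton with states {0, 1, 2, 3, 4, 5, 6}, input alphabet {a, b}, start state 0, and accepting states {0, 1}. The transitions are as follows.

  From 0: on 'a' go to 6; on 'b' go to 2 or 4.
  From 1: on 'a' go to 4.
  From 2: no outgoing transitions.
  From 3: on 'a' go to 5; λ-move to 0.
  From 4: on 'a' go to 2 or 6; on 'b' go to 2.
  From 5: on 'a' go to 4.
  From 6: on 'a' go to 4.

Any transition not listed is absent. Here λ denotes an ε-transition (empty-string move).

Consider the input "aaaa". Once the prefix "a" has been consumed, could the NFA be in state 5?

No

Start in {0}.
Read 'a': {0} → {6}.
State 5 is not in {6}.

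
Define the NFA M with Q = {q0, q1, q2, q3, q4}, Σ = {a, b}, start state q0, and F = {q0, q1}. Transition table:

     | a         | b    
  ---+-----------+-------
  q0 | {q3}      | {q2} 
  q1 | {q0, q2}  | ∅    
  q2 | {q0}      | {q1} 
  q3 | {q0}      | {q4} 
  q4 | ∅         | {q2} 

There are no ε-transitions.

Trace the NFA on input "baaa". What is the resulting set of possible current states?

{q0}

Start in {q0}.
Read 'b': {q0} → {q2}.
Read 'a': {q2} → {q0}.
Read 'a': {q0} → {q3}.
Read 'a': {q3} → {q0}.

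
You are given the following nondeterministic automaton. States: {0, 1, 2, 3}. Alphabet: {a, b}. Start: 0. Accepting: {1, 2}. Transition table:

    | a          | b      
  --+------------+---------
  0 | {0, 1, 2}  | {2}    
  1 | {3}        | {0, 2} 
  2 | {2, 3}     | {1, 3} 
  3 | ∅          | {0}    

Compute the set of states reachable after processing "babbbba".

Start in {0}.
Read 'b': 0→{2}; now {2}.
Read 'a': 2→{2, 3}; now {2, 3}.
Read 'b': 2→{1, 3}, 3→{0}; now {0, 1, 3}.
Read 'b': 0→{2}, 1→{0, 2}, 3→{0}; now {0, 2}.
Read 'b': 0→{2}, 2→{1, 3}; now {1, 2, 3}.
Read 'b': 1→{0, 2}, 2→{1, 3}, 3→{0}; now {0, 1, 2, 3}.
Read 'a': 0→{0, 1, 2}, 1→{3}, 2→{2, 3}, 3→∅; now {0, 1, 2, 3}.

{0, 1, 2, 3}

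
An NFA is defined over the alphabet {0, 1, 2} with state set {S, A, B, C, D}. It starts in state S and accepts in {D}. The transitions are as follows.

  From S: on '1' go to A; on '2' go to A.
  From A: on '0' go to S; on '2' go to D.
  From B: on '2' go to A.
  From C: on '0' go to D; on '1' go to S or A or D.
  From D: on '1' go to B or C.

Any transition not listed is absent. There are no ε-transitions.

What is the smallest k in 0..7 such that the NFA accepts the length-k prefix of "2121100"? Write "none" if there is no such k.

Start in {S}.
Read '2': S→{A}; now {A}.
Read '1': A→∅; now ∅.
The set is empty and remains empty for the remaining 5 symbols.
No reachable set along the way intersects F.

none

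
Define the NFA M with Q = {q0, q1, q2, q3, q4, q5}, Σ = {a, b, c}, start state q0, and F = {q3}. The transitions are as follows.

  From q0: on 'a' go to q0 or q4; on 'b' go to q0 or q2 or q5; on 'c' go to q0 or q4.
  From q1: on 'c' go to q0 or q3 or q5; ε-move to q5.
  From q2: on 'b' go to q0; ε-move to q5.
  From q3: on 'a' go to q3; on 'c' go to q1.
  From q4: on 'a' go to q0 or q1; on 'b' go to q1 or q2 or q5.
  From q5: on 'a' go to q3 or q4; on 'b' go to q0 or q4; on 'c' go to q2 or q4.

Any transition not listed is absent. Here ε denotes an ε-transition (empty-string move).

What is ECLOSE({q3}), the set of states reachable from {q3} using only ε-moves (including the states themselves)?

{q3}

Begin with {q3}.
No ε-moves leave this set, so the closure equals the set itself.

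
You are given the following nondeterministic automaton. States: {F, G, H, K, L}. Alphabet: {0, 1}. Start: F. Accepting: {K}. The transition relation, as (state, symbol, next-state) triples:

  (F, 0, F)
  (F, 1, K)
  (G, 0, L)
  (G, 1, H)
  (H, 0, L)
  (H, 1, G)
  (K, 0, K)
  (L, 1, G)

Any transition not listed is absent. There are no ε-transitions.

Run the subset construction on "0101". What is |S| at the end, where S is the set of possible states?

Start in {F}.
Read '0': {F} → {F}.
Read '1': {F} → {K}.
Read '0': {K} → {K}.
Read '1': {K} → ∅.
That set has 0 states.

0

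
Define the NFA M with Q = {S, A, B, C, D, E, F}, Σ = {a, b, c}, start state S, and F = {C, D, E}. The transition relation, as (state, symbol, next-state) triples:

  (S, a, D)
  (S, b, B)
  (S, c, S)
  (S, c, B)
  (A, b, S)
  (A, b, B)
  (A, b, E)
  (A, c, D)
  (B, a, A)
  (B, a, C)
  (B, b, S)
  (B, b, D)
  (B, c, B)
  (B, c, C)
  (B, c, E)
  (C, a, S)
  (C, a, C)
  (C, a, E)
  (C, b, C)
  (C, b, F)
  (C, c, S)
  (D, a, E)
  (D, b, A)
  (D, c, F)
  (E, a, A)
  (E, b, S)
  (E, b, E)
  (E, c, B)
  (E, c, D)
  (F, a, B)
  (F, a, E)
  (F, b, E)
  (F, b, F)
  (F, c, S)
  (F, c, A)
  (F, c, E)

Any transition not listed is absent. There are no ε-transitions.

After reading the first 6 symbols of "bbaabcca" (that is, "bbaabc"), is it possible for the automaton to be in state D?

Yes

Start in {S}.
Read 'b': S→{B}; now {B}.
Read 'b': B→{S, D}; now {S, D}.
Read 'a': S→{D}, D→{E}; now {D, E}.
Read 'a': D→{E}, E→{A}; now {A, E}.
Read 'b': A→{S, B, E}, E→{S, E}; now {S, B, E}.
Read 'c': S→{S, B}, B→{B, C, E}, E→{B, D}; now {S, B, C, D, E}.
State D is in {S, B, C, D, E}.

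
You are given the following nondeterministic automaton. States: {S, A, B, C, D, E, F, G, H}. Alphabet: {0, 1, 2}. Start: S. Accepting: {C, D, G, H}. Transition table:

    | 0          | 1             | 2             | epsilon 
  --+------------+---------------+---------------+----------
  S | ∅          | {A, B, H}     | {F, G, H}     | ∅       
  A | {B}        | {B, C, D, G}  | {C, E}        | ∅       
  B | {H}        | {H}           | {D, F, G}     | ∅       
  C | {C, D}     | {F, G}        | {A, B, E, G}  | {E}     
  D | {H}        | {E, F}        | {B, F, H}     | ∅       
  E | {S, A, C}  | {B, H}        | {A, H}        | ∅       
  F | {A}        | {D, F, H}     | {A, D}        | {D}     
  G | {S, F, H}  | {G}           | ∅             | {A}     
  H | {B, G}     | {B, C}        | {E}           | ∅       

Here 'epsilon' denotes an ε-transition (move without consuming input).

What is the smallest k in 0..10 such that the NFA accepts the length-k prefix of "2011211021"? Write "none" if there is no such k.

1

Start in {S}.
Read '2': S→{F, G, H}; union {F, G, H}; ε-closure = {A, D, F, G, H}.
None of the earlier sets intersect F, but {A, D, F, G, H} does.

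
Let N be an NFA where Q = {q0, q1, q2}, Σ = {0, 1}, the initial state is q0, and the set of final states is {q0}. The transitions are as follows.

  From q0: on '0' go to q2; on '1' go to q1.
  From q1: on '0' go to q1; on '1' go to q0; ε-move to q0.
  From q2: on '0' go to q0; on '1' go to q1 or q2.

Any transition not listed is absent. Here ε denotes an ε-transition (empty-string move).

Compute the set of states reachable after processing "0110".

{q0, q1, q2}

Start in {q0}.
Read '0': {q0} → {q2}.
Read '1': {q2} → {q0, q1, q2}.
Read '1': {q0, q1, q2} → {q0, q1, q2}.
Read '0': {q0, q1, q2} → {q0, q1, q2}.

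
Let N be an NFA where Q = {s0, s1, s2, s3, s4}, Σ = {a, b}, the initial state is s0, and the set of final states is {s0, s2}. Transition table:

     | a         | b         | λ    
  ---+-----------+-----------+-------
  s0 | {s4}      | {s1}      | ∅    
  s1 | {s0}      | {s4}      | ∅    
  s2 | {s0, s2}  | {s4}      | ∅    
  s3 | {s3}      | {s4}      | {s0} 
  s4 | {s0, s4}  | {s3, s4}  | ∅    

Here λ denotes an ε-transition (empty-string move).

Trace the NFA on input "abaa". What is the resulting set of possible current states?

{s0, s3, s4}

Start in {s0}.
Read 'a': s0→{s4}; now {s4}.
Read 'b': s4→{s3, s4}; union {s3, s4}; ε-closure = {s0, s3, s4}.
Read 'a': s0→{s4}, s3→{s3}, s4→{s0, s4}; now {s0, s3, s4}.
Read 'a': s0→{s4}, s3→{s3}, s4→{s0, s4}; now {s0, s3, s4}.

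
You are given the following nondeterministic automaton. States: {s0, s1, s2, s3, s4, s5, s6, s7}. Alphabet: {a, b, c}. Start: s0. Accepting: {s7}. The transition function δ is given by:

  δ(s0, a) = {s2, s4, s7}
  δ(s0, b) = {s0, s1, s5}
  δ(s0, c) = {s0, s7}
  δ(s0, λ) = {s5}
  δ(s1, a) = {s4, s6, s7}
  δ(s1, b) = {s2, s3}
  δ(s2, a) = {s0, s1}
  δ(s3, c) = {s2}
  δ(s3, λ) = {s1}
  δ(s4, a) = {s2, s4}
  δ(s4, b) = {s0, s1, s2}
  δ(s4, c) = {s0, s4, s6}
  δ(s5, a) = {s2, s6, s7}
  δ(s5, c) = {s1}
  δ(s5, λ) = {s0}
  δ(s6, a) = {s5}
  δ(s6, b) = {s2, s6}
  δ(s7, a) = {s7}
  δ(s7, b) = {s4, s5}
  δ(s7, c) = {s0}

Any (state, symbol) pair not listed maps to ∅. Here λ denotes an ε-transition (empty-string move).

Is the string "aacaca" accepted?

Yes

Start: ε-closure({s0}) = {s0, s5}.
Read 'a': {s0, s5} → {s2, s4, s6, s7}.
Read 'a': {s2, s4, s6, s7} → {s0, s1, s2, s4, s5, s7}.
Read 'c': {s0, s1, s2, s4, s5, s7} → {s0, s1, s4, s5, s6, s7}.
Read 'a': {s0, s1, s4, s5, s6, s7} → {s0, s2, s4, s5, s6, s7}.
Read 'c': {s0, s2, s4, s5, s6, s7} → {s0, s1, s4, s5, s6, s7}.
Read 'a': {s0, s1, s4, s5, s6, s7} → {s0, s2, s4, s5, s6, s7}.
The final set {s0, s2, s4, s5, s6, s7} contains the accepting state s7.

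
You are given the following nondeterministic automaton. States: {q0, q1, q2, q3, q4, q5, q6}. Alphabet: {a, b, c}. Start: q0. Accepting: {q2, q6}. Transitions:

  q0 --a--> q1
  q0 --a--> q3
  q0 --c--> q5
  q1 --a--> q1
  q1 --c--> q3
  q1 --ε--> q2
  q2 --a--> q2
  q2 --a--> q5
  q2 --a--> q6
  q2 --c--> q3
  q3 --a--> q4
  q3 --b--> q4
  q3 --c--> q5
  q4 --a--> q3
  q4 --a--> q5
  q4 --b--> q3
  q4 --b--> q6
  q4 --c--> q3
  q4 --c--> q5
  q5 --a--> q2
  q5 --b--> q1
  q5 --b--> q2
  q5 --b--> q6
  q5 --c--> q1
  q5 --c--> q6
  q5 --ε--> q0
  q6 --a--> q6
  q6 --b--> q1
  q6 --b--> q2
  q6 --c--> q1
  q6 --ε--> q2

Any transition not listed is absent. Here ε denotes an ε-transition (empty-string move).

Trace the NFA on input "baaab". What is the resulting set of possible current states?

Start in {q0}.
Read 'b': {q0} → ∅.
The set is empty and remains empty for the remaining 4 symbols.

∅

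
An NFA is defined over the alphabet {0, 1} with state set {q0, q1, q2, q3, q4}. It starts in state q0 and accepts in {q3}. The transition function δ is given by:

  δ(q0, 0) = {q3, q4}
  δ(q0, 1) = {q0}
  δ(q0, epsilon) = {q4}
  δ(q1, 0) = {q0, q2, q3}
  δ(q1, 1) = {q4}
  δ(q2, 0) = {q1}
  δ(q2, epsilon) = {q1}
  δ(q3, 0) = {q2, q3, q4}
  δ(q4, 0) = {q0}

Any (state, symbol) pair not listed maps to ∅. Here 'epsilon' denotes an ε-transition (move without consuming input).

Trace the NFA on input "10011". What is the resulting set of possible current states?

{q0, q4}

Start: ε-closure({q0}) = {q0, q4}.
Read '1': q0→{q0}, q4→∅; union {q0}; ε-closure = {q0, q4}.
Read '0': q0→{q3, q4}, q4→{q0}; now {q0, q3, q4}.
Read '0': q0→{q3, q4}, q3→{q2, q3, q4}, q4→{q0}; union {q0, q2, q3, q4}; ε-closure = {q0, q1, q2, q3, q4}.
Read '1': q0→{q0}, q1→{q4}, q2→∅, q3→∅, q4→∅; now {q0, q4}.
Read '1': q0→{q0}, q4→∅; union {q0}; ε-closure = {q0, q4}.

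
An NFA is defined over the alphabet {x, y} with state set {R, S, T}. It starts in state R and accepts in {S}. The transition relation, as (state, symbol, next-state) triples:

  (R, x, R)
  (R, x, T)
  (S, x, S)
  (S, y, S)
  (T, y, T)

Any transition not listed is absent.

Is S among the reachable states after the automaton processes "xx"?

No

Start in {R}.
Read 'x': {R} → {R, T}.
Read 'x': {R, T} → {R, T}.
State S is not in {R, T}.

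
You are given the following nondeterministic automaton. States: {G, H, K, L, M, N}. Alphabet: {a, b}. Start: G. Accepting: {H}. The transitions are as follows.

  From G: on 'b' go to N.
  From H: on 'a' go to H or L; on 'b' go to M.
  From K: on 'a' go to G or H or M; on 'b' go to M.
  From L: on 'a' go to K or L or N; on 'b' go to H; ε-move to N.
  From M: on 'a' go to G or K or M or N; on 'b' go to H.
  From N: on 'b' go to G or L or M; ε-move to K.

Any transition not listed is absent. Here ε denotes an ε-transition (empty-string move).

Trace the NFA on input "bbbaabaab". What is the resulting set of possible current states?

{G, H, K, L, M, N}

Start in {G}.
Read 'b': {G} → {K, N}.
Read 'b': {K, N} → {G, K, L, M, N}.
Read 'b': {G, K, L, M, N} → {G, H, K, L, M, N}.
Read 'a': {G, H, K, L, M, N} → {G, H, K, L, M, N}.
Read 'a': {G, H, K, L, M, N} → {G, H, K, L, M, N}.
Read 'b': {G, H, K, L, M, N} → {G, H, K, L, M, N}.
Read 'a': {G, H, K, L, M, N} → {G, H, K, L, M, N}.
Read 'a': {G, H, K, L, M, N} → {G, H, K, L, M, N}.
Read 'b': {G, H, K, L, M, N} → {G, H, K, L, M, N}.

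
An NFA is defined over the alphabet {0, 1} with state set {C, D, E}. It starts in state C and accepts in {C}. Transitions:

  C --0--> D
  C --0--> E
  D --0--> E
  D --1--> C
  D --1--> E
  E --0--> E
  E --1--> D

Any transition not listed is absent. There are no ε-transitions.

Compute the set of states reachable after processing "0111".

Start in {C}.
Read '0': C→{D, E}; now {D, E}.
Read '1': D→{C, E}, E→{D}; now {C, D, E}.
Read '1': C→∅, D→{C, E}, E→{D}; now {C, D, E}.
Read '1': C→∅, D→{C, E}, E→{D}; now {C, D, E}.

{C, D, E}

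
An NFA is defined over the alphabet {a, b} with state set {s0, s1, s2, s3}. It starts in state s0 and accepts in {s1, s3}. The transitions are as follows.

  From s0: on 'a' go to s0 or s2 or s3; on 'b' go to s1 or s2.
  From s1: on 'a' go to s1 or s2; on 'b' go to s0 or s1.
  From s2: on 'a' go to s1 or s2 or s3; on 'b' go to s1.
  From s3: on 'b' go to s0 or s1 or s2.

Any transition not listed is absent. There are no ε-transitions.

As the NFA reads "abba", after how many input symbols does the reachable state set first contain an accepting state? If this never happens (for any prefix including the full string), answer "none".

1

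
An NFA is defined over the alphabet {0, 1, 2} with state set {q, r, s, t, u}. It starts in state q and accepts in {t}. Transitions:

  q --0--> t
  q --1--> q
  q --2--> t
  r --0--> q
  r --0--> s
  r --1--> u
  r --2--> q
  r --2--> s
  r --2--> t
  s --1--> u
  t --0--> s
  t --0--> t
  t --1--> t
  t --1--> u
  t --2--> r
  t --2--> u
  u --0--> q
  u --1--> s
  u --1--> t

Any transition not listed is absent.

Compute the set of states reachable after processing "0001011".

Start in {q}.
Read '0': q→{t}; now {t}.
Read '0': t→{s, t}; now {s, t}.
Read '0': s→∅, t→{s, t}; now {s, t}.
Read '1': s→{u}, t→{t, u}; now {t, u}.
Read '0': t→{s, t}, u→{q}; now {q, s, t}.
Read '1': q→{q}, s→{u}, t→{t, u}; now {q, t, u}.
Read '1': q→{q}, t→{t, u}, u→{s, t}; now {q, s, t, u}.

{q, s, t, u}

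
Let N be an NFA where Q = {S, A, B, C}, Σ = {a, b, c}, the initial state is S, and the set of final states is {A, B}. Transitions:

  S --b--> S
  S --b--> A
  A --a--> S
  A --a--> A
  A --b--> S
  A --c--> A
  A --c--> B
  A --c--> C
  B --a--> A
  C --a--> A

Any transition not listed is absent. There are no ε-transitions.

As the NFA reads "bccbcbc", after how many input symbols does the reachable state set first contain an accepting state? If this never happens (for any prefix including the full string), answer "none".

1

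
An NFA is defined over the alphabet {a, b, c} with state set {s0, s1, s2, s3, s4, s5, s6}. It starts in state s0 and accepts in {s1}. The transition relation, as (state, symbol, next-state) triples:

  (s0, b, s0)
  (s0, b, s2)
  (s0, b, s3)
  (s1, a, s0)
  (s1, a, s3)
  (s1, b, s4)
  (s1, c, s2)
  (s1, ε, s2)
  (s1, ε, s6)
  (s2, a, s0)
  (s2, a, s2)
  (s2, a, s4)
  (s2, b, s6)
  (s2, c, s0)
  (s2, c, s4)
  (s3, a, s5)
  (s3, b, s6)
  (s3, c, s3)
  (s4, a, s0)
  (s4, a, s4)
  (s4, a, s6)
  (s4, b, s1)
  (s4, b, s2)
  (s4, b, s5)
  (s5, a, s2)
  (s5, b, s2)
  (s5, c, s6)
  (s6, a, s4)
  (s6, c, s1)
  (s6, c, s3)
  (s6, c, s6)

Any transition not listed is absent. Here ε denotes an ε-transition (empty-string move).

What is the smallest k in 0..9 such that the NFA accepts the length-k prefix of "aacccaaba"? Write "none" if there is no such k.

none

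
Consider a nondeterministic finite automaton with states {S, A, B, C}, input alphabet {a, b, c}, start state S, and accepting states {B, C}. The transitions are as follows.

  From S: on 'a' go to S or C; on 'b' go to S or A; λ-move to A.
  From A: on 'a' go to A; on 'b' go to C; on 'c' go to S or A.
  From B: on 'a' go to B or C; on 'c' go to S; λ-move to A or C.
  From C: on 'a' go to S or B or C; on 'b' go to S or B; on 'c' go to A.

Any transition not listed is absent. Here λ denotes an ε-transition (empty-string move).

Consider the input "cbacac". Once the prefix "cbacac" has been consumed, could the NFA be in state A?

Yes

Start: ε-closure({S}) = {S, A}.
Read 'c': S→∅, A→{S, A}; now {S, A}.
Read 'b': S→{S, A}, A→{C}; now {S, A, C}.
Read 'a': S→{S, C}, A→{A}, C→{S, B, C}; now {S, A, B, C}.
Read 'c': S→∅, A→{S, A}, B→{S}, C→{A}; now {S, A}.
Read 'a': S→{S, C}, A→{A}; now {S, A, C}.
Read 'c': S→∅, A→{S, A}, C→{A}; now {S, A}.
State A is in {S, A}.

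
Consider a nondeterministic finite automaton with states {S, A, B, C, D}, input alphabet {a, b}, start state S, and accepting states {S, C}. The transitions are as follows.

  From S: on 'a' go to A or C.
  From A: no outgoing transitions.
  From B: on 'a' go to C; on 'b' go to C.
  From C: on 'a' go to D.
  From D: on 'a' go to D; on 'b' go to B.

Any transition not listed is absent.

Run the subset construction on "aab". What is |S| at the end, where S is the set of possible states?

Start in {S}.
Read 'a': S→{A, C}; now {A, C}.
Read 'a': A→∅, C→{D}; now {D}.
Read 'b': D→{B}; now {B}.
That set has 1 state.

1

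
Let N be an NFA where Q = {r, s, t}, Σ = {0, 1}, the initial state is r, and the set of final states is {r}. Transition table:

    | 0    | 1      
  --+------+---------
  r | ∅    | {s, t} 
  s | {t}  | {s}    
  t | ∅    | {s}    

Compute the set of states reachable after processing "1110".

{t}

Start in {r}.
Read '1': r→{s, t}; now {s, t}.
Read '1': s→{s}, t→{s}; now {s}.
Read '1': s→{s}; now {s}.
Read '0': s→{t}; now {t}.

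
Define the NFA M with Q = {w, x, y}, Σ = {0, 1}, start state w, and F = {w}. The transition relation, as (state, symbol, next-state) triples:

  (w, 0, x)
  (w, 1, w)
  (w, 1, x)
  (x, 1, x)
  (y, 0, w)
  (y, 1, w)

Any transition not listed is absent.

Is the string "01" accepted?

No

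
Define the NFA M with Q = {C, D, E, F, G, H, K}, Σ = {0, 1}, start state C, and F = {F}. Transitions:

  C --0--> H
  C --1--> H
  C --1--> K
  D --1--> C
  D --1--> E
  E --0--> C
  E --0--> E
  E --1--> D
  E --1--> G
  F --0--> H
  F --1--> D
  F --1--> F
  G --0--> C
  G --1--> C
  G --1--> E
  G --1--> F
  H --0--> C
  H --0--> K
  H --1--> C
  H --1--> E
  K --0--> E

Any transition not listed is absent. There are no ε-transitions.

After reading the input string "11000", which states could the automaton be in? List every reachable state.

Start in {C}.
Read '1': C→{H, K}; now {H, K}.
Read '1': H→{C, E}, K→∅; now {C, E}.
Read '0': C→{H}, E→{C, E}; now {C, E, H}.
Read '0': C→{H}, E→{C, E}, H→{C, K}; now {C, E, H, K}.
Read '0': C→{H}, E→{C, E}, H→{C, K}, K→{E}; now {C, E, H, K}.

{C, E, H, K}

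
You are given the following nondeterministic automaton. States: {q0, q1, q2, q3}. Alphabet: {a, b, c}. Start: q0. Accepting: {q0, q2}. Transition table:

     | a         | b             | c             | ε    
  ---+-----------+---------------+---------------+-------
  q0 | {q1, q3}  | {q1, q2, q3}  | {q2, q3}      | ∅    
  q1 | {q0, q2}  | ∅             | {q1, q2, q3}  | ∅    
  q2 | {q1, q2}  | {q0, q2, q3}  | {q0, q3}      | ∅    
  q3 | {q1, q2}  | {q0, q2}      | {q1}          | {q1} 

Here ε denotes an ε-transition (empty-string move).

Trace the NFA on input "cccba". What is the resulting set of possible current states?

{q0, q1, q2, q3}

Start in {q0}.
Read 'c': q0→{q2, q3}; union {q2, q3}; ε-closure = {q1, q2, q3}.
Read 'c': q1→{q1, q2, q3}, q2→{q0, q3}, q3→{q1}; now {q0, q1, q2, q3}.
Read 'c': q0→{q2, q3}, q1→{q1, q2, q3}, q2→{q0, q3}, q3→{q1}; now {q0, q1, q2, q3}.
Read 'b': q0→{q1, q2, q3}, q1→∅, q2→{q0, q2, q3}, q3→{q0, q2}; now {q0, q1, q2, q3}.
Read 'a': q0→{q1, q3}, q1→{q0, q2}, q2→{q1, q2}, q3→{q1, q2}; now {q0, q1, q2, q3}.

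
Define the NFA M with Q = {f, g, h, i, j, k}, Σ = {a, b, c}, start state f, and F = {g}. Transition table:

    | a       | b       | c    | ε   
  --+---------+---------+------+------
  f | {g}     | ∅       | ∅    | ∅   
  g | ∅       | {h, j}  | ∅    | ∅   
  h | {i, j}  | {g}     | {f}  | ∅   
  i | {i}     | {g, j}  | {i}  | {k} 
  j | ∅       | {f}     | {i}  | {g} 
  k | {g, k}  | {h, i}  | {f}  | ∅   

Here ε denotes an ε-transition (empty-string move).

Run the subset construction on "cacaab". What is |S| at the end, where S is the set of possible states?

Start in {f}.
Read 'c': f→∅; now ∅.
The set is empty and remains empty for the remaining 5 symbols.
That set has 0 states.

0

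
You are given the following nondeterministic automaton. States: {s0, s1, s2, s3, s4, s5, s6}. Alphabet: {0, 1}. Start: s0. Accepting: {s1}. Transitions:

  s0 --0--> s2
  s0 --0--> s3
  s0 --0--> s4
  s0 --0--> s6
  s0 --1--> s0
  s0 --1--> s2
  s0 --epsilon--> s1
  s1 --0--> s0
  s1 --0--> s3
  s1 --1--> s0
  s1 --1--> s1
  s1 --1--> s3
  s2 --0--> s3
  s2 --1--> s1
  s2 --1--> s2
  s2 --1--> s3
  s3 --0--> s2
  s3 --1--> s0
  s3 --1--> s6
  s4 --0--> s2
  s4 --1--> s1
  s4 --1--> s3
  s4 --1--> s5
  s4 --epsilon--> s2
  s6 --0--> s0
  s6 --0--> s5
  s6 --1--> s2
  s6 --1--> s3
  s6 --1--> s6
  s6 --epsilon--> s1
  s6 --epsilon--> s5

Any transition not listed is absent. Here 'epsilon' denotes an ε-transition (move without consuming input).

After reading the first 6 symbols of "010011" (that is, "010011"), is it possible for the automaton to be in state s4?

Start: ε-closure({s0}) = {s0, s1}.
Read '0': {s0, s1} → {s0, s1, s2, s3, s4, s5, s6}.
Read '1': {s0, s1, s2, s3, s4, s5, s6} → {s0, s1, s2, s3, s5, s6}.
Read '0': {s0, s1, s2, s3, s5, s6} → {s0, s1, s2, s3, s4, s5, s6}.
Read '0': {s0, s1, s2, s3, s4, s5, s6} → {s0, s1, s2, s3, s4, s5, s6}.
Read '1': {s0, s1, s2, s3, s4, s5, s6} → {s0, s1, s2, s3, s5, s6}.
Read '1': {s0, s1, s2, s3, s5, s6} → {s0, s1, s2, s3, s5, s6}.
State s4 is not in {s0, s1, s2, s3, s5, s6}.

No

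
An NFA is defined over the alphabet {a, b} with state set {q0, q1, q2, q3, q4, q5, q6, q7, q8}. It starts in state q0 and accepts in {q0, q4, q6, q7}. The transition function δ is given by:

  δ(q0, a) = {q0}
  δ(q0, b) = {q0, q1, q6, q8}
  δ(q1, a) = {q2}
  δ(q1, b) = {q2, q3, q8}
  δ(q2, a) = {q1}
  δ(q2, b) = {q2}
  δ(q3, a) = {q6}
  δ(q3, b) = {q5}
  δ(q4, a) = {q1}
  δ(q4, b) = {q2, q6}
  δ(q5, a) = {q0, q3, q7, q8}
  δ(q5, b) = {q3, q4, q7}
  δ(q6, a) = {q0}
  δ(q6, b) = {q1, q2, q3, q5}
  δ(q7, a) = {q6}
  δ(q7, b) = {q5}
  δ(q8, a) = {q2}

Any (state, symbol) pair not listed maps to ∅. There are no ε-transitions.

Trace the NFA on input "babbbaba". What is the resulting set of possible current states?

Start in {q0}.
Read 'b': q0→{q0, q1, q6, q8}; now {q0, q1, q6, q8}.
Read 'a': q0→{q0}, q1→{q2}, q6→{q0}, q8→{q2}; now {q0, q2}.
Read 'b': q0→{q0, q1, q6, q8}, q2→{q2}; now {q0, q1, q2, q6, q8}.
Read 'b': q0→{q0, q1, q6, q8}, q1→{q2, q3, q8}, q2→{q2}, q6→{q1, q2, q3, q5}, q8→∅; now {q0, q1, q2, q3, q5, q6, q8}.
Read 'b': q0→{q0, q1, q6, q8}, q1→{q2, q3, q8}, q2→{q2}, q3→{q5}, q5→{q3, q4, q7}, q6→{q1, q2, q3, q5}, q8→∅; now {q0, q1, q2, q3, q4, q5, q6, q7, q8}.
Read 'a': q0→{q0}, q1→{q2}, q2→{q1}, q3→{q6}, q4→{q1}, q5→{q0, q3, q7, q8}, q6→{q0}, q7→{q6}, q8→{q2}; now {q0, q1, q2, q3, q6, q7, q8}.
Read 'b': q0→{q0, q1, q6, q8}, q1→{q2, q3, q8}, q2→{q2}, q3→{q5}, q6→{q1, q2, q3, q5}, q7→{q5}, q8→∅; now {q0, q1, q2, q3, q5, q6, q8}.
Read 'a': q0→{q0}, q1→{q2}, q2→{q1}, q3→{q6}, q5→{q0, q3, q7, q8}, q6→{q0}, q8→{q2}; now {q0, q1, q2, q3, q6, q7, q8}.

{q0, q1, q2, q3, q6, q7, q8}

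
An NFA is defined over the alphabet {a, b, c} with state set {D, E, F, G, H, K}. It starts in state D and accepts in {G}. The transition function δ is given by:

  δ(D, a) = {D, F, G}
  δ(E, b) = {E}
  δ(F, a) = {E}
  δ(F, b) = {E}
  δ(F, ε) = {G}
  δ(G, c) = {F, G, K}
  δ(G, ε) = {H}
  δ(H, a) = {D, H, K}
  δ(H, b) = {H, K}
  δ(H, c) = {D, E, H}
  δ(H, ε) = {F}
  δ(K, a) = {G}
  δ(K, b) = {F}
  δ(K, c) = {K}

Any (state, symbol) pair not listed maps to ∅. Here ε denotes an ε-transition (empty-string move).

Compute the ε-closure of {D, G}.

{D, F, G, H}

Begin with {D, G}.
ε-move G → H; add H.
ε-move H → F; add F.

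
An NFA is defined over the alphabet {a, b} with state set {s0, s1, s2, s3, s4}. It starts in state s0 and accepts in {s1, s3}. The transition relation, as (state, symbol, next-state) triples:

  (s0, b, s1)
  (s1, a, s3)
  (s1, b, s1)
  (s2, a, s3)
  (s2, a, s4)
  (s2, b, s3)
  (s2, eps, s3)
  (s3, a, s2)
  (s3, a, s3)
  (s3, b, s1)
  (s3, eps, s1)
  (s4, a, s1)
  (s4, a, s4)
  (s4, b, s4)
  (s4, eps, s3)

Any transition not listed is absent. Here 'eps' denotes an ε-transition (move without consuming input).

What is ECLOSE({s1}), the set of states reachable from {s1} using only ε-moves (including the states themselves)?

Begin with {s1}.
No ε-moves leave this set, so the closure equals the set itself.

{s1}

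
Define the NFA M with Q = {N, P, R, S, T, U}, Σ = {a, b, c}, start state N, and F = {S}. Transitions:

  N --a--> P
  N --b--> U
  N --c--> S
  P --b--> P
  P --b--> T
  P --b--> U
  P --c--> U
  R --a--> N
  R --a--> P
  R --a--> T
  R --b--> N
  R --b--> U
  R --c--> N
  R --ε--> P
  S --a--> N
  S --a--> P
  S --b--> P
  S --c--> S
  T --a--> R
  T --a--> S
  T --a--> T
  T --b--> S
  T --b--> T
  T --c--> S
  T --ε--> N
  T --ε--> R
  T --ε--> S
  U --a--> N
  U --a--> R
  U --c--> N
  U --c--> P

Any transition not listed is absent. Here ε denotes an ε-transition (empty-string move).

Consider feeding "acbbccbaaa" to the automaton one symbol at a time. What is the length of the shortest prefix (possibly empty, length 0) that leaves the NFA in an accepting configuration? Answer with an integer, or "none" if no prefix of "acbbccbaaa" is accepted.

Start in {N}.
Read 'a': N→{P}; now {P}.
Read 'c': P→{U}; now {U}.
Read 'b': U→∅; now ∅.
The set is empty and remains empty for the remaining 7 symbols.
No reachable set along the way intersects F.

none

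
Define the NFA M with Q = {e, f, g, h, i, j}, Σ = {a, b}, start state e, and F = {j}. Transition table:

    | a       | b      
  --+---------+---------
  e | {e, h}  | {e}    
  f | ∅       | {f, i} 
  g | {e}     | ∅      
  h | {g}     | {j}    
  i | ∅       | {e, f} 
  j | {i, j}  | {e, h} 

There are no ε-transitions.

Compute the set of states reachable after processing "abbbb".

Start in {e}.
Read 'a': {e} → {e, h}.
Read 'b': {e, h} → {e, j}.
Read 'b': {e, j} → {e, h}.
Read 'b': {e, h} → {e, j}.
Read 'b': {e, j} → {e, h}.

{e, h}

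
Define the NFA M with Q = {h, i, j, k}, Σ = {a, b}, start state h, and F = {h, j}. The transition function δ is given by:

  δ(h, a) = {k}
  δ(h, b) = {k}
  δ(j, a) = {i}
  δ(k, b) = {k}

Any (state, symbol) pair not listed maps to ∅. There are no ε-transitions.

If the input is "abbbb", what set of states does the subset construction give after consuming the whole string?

{k}

Start in {h}.
Read 'a': {h} → {k}.
Read 'b': {k} → {k}.
Read 'b': {k} → {k}.
Read 'b': {k} → {k}.
Read 'b': {k} → {k}.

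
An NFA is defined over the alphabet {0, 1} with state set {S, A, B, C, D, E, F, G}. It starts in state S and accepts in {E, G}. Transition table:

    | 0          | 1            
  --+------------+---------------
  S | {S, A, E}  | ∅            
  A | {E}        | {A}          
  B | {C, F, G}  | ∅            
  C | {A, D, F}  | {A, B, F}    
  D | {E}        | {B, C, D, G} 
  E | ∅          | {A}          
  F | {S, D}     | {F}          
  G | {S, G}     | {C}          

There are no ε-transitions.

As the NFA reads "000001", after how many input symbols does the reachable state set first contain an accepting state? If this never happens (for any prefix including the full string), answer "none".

Start in {S}.
Read '0': S→{S, A, E}; now {S, A, E}.
None of the earlier sets intersect F, but {S, A, E} does.

1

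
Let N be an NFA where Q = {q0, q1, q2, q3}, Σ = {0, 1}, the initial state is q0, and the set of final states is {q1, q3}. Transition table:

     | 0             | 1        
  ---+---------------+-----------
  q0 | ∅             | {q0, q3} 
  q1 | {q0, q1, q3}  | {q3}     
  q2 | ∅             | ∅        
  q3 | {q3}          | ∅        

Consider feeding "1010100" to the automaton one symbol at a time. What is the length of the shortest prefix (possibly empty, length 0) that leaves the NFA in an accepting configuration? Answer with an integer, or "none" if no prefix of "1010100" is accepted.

1

Start in {q0}.
Read '1': {q0} → {q0, q3}.
None of the earlier sets intersect F, but {q0, q3} does.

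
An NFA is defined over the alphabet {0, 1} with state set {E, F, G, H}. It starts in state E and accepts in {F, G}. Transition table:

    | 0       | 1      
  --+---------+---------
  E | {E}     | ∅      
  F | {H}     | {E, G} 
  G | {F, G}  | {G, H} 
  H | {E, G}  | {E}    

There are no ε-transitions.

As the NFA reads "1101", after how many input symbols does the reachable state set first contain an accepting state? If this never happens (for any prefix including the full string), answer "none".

Start in {E}.
Read '1': E→∅; now ∅.
The set is empty and remains empty for the remaining 3 symbols.
No reachable set along the way intersects F.

none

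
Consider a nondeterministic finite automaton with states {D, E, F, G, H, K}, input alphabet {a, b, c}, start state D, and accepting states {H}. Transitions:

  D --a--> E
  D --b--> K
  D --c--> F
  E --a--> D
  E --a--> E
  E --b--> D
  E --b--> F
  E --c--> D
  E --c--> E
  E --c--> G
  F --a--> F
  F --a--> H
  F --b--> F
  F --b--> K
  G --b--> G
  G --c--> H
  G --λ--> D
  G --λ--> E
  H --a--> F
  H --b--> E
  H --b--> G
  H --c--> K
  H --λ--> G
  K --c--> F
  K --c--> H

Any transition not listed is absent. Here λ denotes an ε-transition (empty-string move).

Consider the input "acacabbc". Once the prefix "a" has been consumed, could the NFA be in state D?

Start in {D}.
Read 'a': D→{E}; now {E}.
State D is not in {E}.

No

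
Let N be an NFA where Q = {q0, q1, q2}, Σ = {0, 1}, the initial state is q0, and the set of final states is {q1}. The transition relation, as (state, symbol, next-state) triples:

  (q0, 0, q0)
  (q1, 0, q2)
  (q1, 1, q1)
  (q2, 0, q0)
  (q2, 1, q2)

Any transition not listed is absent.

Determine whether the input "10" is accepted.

Start in {q0}.
Read '1': q0→∅; now ∅.
The set is empty and remains empty for the remaining 1 symbol.
The final set ∅ contains no accepting state.

No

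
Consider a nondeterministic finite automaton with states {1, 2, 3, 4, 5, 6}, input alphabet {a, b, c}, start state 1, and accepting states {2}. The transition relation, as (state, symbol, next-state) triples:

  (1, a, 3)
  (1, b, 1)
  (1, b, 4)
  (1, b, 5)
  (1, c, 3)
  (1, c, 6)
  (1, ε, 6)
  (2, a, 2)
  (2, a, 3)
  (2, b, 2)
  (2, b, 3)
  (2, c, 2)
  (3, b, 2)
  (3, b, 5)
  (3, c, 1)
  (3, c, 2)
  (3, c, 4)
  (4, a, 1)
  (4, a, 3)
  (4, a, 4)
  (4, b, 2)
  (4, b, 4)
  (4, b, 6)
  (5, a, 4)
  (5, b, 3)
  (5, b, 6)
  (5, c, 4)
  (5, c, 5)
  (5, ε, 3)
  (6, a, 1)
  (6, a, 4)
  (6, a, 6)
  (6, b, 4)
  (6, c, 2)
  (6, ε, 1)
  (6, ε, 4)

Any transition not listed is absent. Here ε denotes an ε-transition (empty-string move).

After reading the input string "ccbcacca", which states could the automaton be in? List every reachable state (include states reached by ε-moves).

{1, 2, 3, 4, 6}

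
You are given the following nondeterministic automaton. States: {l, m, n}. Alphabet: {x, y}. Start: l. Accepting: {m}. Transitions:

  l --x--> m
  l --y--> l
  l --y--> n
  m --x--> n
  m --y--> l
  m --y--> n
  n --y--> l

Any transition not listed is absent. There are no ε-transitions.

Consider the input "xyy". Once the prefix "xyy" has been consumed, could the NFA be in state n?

Yes

Start in {l}.
Read 'x': {l} → {m}.
Read 'y': {m} → {l, n}.
Read 'y': {l, n} → {l, n}.
State n is in {l, n}.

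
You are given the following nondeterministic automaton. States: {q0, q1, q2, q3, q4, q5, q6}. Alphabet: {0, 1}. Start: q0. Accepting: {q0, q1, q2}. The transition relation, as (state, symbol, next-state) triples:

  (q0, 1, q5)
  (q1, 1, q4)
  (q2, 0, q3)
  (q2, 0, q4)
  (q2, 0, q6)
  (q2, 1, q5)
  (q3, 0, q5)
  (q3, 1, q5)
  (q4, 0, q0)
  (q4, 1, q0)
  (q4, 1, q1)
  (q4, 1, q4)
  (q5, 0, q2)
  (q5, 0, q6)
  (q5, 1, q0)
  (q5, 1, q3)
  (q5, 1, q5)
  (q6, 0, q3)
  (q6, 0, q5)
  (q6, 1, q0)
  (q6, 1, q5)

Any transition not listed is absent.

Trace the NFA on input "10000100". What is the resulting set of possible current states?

Start in {q0}.
Read '1': q0→{q5}; now {q5}.
Read '0': q5→{q2, q6}; now {q2, q6}.
Read '0': q2→{q3, q4, q6}, q6→{q3, q5}; now {q3, q4, q5, q6}.
Read '0': q3→{q5}, q4→{q0}, q5→{q2, q6}, q6→{q3, q5}; now {q0, q2, q3, q5, q6}.
Read '0': q0→∅, q2→{q3, q4, q6}, q3→{q5}, q5→{q2, q6}, q6→{q3, q5}; now {q2, q3, q4, q5, q6}.
Read '1': q2→{q5}, q3→{q5}, q4→{q0, q1, q4}, q5→{q0, q3, q5}, q6→{q0, q5}; now {q0, q1, q3, q4, q5}.
Read '0': q0→∅, q1→∅, q3→{q5}, q4→{q0}, q5→{q2, q6}; now {q0, q2, q5, q6}.
Read '0': q0→∅, q2→{q3, q4, q6}, q5→{q2, q6}, q6→{q3, q5}; now {q2, q3, q4, q5, q6}.

{q2, q3, q4, q5, q6}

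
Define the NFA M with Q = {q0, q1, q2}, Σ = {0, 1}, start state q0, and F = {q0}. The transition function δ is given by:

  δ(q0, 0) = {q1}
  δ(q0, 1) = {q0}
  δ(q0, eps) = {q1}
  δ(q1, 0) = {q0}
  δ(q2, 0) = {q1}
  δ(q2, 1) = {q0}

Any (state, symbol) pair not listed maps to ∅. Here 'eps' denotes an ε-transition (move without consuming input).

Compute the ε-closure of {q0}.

Begin with {q0}.
ε-move q0 → q1; add q1.

{q0, q1}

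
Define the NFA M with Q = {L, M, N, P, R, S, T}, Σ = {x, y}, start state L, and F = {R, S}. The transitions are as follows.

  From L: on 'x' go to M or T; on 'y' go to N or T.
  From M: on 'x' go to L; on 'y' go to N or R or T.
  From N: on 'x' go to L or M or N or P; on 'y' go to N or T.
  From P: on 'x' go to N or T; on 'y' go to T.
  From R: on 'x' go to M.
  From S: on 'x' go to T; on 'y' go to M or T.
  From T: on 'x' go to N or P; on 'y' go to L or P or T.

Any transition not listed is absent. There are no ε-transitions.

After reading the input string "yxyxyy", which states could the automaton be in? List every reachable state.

{L, N, P, T}

Start in {L}.
Read 'y': {L} → {N, T}.
Read 'x': {N, T} → {L, M, N, P}.
Read 'y': {L, M, N, P} → {N, R, T}.
Read 'x': {N, R, T} → {L, M, N, P}.
Read 'y': {L, M, N, P} → {N, R, T}.
Read 'y': {N, R, T} → {L, N, P, T}.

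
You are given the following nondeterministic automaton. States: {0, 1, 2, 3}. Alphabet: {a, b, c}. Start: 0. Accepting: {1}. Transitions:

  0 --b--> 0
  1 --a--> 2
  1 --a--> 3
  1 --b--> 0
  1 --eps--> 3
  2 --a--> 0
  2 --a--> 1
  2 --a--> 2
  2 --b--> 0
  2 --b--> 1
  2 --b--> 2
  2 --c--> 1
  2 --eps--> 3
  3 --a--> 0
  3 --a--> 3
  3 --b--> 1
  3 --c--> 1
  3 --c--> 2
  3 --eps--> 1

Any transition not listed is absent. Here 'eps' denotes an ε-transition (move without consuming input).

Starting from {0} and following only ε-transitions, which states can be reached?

Begin with {0}.
No ε-moves leave this set, so the closure equals the set itself.

{0}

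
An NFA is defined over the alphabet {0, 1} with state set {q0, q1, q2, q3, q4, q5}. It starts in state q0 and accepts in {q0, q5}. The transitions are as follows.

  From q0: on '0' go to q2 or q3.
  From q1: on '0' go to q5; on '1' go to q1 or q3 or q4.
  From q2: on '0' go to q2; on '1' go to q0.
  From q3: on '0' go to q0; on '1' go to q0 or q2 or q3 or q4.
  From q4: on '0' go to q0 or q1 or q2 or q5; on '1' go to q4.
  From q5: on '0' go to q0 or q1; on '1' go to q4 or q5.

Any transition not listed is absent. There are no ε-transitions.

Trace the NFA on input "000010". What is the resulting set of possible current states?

Start in {q0}.
Read '0': q0→{q2, q3}; now {q2, q3}.
Read '0': q2→{q2}, q3→{q0}; now {q0, q2}.
Read '0': q0→{q2, q3}, q2→{q2}; now {q2, q3}.
Read '0': q2→{q2}, q3→{q0}; now {q0, q2}.
Read '1': q0→∅, q2→{q0}; now {q0}.
Read '0': q0→{q2, q3}; now {q2, q3}.

{q2, q3}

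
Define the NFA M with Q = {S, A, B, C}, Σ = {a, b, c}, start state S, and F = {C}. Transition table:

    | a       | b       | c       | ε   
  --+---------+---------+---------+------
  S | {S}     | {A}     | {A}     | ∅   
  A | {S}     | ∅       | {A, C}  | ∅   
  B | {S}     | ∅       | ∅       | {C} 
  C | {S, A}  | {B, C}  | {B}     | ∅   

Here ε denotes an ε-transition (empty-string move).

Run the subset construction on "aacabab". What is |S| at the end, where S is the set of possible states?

1

Start in {S}.
Read 'a': S→{S}; now {S}.
Read 'a': S→{S}; now {S}.
Read 'c': S→{A}; now {A}.
Read 'a': A→{S}; now {S}.
Read 'b': S→{A}; now {A}.
Read 'a': A→{S}; now {S}.
Read 'b': S→{A}; now {A}.
That set has 1 state.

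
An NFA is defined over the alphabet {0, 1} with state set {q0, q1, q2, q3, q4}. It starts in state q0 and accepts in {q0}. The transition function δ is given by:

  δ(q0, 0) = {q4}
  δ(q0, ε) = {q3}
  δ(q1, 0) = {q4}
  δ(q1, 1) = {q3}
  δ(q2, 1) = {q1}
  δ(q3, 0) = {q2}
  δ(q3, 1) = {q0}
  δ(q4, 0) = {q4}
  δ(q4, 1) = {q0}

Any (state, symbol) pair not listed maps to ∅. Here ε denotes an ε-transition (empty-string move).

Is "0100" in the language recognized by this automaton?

No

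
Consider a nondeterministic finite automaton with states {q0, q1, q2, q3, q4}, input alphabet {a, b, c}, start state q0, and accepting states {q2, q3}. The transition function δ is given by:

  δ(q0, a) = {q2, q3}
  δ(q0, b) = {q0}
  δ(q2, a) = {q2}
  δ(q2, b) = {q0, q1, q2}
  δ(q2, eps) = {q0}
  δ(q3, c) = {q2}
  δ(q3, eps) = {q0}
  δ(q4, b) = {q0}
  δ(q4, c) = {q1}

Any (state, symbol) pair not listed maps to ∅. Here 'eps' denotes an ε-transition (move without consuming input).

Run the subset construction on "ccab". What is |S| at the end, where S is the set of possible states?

0

Start in {q0}.
Read 'c': {q0} → ∅.
The set is empty and remains empty for the remaining 3 symbols.
That set has 0 states.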